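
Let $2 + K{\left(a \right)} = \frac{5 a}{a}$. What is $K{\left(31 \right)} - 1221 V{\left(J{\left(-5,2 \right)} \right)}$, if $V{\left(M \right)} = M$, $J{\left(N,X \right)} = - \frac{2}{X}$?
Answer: $1224$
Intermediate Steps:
$K{\left(a \right)} = 3$ ($K{\left(a \right)} = -2 + \frac{5 a}{a} = -2 + 5 = 3$)
$K{\left(31 \right)} - 1221 V{\left(J{\left(-5,2 \right)} \right)} = 3 - 1221 \left(- \frac{2}{2}\right) = 3 - 1221 \left(\left(-2\right) \frac{1}{2}\right) = 3 - -1221 = 3 + 1221 = 1224$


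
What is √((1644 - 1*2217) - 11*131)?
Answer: I*√2014 ≈ 44.878*I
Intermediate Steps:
√((1644 - 1*2217) - 11*131) = √((1644 - 2217) - 1441) = √(-573 - 1441) = √(-2014) = I*√2014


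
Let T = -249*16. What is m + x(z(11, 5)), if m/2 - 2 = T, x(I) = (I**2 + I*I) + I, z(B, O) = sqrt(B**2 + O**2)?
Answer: -7672 + sqrt(146) ≈ -7659.9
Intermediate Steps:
T = -3984
x(I) = I + 2*I**2 (x(I) = (I**2 + I**2) + I = 2*I**2 + I = I + 2*I**2)
m = -7964 (m = 4 + 2*(-3984) = 4 - 7968 = -7964)
m + x(z(11, 5)) = -7964 + sqrt(11**2 + 5**2)*(1 + 2*sqrt(11**2 + 5**2)) = -7964 + sqrt(121 + 25)*(1 + 2*sqrt(121 + 25)) = -7964 + sqrt(146)*(1 + 2*sqrt(146))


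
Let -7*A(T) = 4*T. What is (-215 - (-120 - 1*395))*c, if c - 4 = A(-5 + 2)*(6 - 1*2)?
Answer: 22800/7 ≈ 3257.1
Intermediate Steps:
A(T) = -4*T/7
c = 76/7 (c = 4 + (-4*(-5 + 2)/7)*(6 - 1*2) = 4 + (-4/7*(-3))*(6 - 2) = 4 + (12/7)*4 = 4 + 48/7 = 76/7 ≈ 10.857)
(-215 - (-120 - 1*395))*c = (-215 - (-120 - 1*395))*(76/7) = (-215 - (-120 - 395))*(76/7) = (-215 - 1*(-515))*(76/7) = (-215 + 515)*(76/7) = 300*(76/7) = 22800/7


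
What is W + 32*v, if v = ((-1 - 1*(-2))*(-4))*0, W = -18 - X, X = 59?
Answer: -77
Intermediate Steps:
W = -77 (W = -18 - 1*59 = -18 - 59 = -77)
v = 0 (v = ((-1 + 2)*(-4))*0 = (1*(-4))*0 = -4*0 = 0)
W + 32*v = -77 + 32*0 = -77 + 0 = -77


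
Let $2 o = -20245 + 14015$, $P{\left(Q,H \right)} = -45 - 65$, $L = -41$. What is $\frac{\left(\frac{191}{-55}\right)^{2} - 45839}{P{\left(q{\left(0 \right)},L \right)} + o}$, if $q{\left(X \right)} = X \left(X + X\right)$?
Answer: $\frac{138626494}{9755625} \approx 14.21$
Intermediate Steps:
$q{\left(X \right)} = 2 X^{2}$ ($q{\left(X \right)} = X 2 X = 2 X^{2}$)
$P{\left(Q,H \right)} = -110$ ($P{\left(Q,H \right)} = -45 - 65 = -110$)
$o = -3115$ ($o = \frac{-20245 + 14015}{2} = \frac{1}{2} \left(-6230\right) = -3115$)
$\frac{\left(\frac{191}{-55}\right)^{2} - 45839}{P{\left(q{\left(0 \right)},L \right)} + o} = \frac{\left(\frac{191}{-55}\right)^{2} - 45839}{-110 - 3115} = \frac{\left(191 \left(- \frac{1}{55}\right)\right)^{2} - 45839}{-3225} = \left(\left(- \frac{191}{55}\right)^{2} - 45839\right) \left(- \frac{1}{3225}\right) = \left(\frac{36481}{3025} - 45839\right) \left(- \frac{1}{3225}\right) = \left(- \frac{138626494}{3025}\right) \left(- \frac{1}{3225}\right) = \frac{138626494}{9755625}$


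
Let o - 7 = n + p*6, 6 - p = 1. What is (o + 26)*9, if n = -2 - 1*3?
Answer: 522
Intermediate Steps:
n = -5 (n = -2 - 3 = -5)
p = 5 (p = 6 - 1*1 = 6 - 1 = 5)
o = 32 (o = 7 + (-5 + 5*6) = 7 + (-5 + 30) = 7 + 25 = 32)
(o + 26)*9 = (32 + 26)*9 = 58*9 = 522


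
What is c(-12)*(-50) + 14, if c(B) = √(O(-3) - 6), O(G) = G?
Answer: 14 - 150*I ≈ 14.0 - 150.0*I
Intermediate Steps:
c(B) = 3*I (c(B) = √(-3 - 6) = √(-9) = 3*I)
c(-12)*(-50) + 14 = (3*I)*(-50) + 14 = -150*I + 14 = 14 - 150*I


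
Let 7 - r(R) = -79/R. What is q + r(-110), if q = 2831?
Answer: 312101/110 ≈ 2837.3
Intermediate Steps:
r(R) = 7 + 79/R (r(R) = 7 - (-79)/R = 7 + 79/R)
q + r(-110) = 2831 + (7 + 79/(-110)) = 2831 + (7 + 79*(-1/110)) = 2831 + (7 - 79/110) = 2831 + 691/110 = 312101/110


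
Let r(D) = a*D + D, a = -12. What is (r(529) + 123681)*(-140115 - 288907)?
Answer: -50565390964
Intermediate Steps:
r(D) = -11*D (r(D) = -12*D + D = -11*D)
(r(529) + 123681)*(-140115 - 288907) = (-11*529 + 123681)*(-140115 - 288907) = (-5819 + 123681)*(-429022) = 117862*(-429022) = -50565390964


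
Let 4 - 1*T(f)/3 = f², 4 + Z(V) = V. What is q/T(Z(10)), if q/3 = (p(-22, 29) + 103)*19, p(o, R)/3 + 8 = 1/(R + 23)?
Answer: -78109/1664 ≈ -46.940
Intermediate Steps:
Z(V) = -4 + V
p(o, R) = -24 + 3/(23 + R) (p(o, R) = -24 + 3/(R + 23) = -24 + 3/(23 + R))
T(f) = 12 - 3*f²
q = 234327/52 (q = 3*((3*(-183 - 8*29)/(23 + 29) + 103)*19) = 3*((3*(-183 - 232)/52 + 103)*19) = 3*((3*(1/52)*(-415) + 103)*19) = 3*((-1245/52 + 103)*19) = 3*((4111/52)*19) = 3*(78109/52) = 234327/52 ≈ 4506.3)
q/T(Z(10)) = 234327/(52*(12 - 3*(-4 + 10)²)) = 234327/(52*(12 - 3*6²)) = 234327/(52*(12 - 3*36)) = 234327/(52*(12 - 108)) = (234327/52)/(-96) = (234327/52)*(-1/96) = -78109/1664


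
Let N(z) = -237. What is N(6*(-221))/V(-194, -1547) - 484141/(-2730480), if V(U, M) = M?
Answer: 1396089887/4224052560 ≈ 0.33051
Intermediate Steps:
N(6*(-221))/V(-194, -1547) - 484141/(-2730480) = -237/(-1547) - 484141/(-2730480) = -237*(-1/1547) - 484141*(-1/2730480) = 237/1547 + 484141/2730480 = 1396089887/4224052560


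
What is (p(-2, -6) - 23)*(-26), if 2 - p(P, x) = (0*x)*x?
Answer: 546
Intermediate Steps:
p(P, x) = 2 (p(P, x) = 2 - 0*x*x = 2 - 0*x = 2 - 1*0 = 2 + 0 = 2)
(p(-2, -6) - 23)*(-26) = (2 - 23)*(-26) = -21*(-26) = 546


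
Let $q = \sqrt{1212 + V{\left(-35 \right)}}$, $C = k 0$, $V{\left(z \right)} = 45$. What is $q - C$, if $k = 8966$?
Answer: $\sqrt{1257} \approx 35.454$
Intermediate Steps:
$C = 0$ ($C = 8966 \cdot 0 = 0$)
$q = \sqrt{1257}$ ($q = \sqrt{1212 + 45} = \sqrt{1257} \approx 35.454$)
$q - C = \sqrt{1257} - 0 = \sqrt{1257} + 0 = \sqrt{1257}$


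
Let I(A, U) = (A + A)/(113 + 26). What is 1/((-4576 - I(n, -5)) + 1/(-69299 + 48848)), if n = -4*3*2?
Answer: -2842689/13007163355 ≈ -0.00021855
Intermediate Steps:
n = -24 (n = -12*2 = -24)
I(A, U) = 2*A/139 (I(A, U) = (2*A)/139 = (2*A)*(1/139) = 2*A/139)
1/((-4576 - I(n, -5)) + 1/(-69299 + 48848)) = 1/((-4576 - 2*(-24)/139) + 1/(-69299 + 48848)) = 1/((-4576 - 1*(-48/139)) + 1/(-20451)) = 1/((-4576 + 48/139) - 1/20451) = 1/(-636016/139 - 1/20451) = 1/(-13007163355/2842689) = -2842689/13007163355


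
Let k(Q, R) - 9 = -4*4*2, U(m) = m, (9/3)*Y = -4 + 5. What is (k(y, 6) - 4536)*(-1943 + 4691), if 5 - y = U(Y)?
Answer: -12528132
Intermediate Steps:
Y = ⅓ (Y = (-4 + 5)/3 = (⅓)*1 = ⅓ ≈ 0.33333)
y = 14/3 (y = 5 - 1*⅓ = 5 - ⅓ = 14/3 ≈ 4.6667)
k(Q, R) = -23 (k(Q, R) = 9 - 4*4*2 = 9 - 16*2 = 9 - 32 = -23)
(k(y, 6) - 4536)*(-1943 + 4691) = (-23 - 4536)*(-1943 + 4691) = -4559*2748 = -12528132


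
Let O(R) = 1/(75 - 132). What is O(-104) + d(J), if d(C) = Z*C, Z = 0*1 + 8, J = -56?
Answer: -25537/57 ≈ -448.02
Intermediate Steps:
O(R) = -1/57 (O(R) = 1/(-57) = -1/57)
Z = 8 (Z = 0 + 8 = 8)
d(C) = 8*C
O(-104) + d(J) = -1/57 + 8*(-56) = -1/57 - 448 = -25537/57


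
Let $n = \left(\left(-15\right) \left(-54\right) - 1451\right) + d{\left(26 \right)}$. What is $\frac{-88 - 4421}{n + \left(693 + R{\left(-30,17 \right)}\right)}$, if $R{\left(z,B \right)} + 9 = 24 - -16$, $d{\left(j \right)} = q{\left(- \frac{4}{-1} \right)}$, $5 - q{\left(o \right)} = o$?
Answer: $- \frac{1503}{28} \approx -53.679$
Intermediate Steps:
$q{\left(o \right)} = 5 - o$
$d{\left(j \right)} = 1$ ($d{\left(j \right)} = 5 - - \frac{4}{-1} = 5 - \left(-4\right) \left(-1\right) = 5 - 4 = 1$)
$n = -640$ ($n = \left(\left(-15\right) \left(-54\right) - 1451\right) + 1 = \left(810 - 1451\right) + 1 = -641 + 1 = -640$)
$R{\left(z,B \right)} = 31$ ($R{\left(z,B \right)} = -9 + \left(24 - -16\right) = -9 + \left(24 + 16\right) = -9 + 40 = 31$)
$\frac{-88 - 4421}{n + \left(693 + R{\left(-30,17 \right)}\right)} = \frac{-88 - 4421}{-640 + \left(693 + 31\right)} = - \frac{4509}{-640 + 724} = - \frac{4509}{84} = \left(-4509\right) \frac{1}{84} = - \frac{1503}{28}$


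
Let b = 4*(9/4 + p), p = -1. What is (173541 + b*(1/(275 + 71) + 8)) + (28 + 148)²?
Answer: 70776727/346 ≈ 2.0456e+5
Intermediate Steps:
b = 5 (b = 4*(9/4 - 1) = 4*(5/4) = 5)
(173541 + b*(1/(275 + 71) + 8)) + (28 + 148)² = (173541 + 5*(1/(275 + 71) + 8)) + (28 + 148)² = (173541 + 5*(1/346 + 8)) + 176² = (173541 + 5*(1/346 + 8)) + 30976 = (173541 + 5*(2769/346)) + 30976 = (173541 + 13845/346) + 30976 = 60059031/346 + 30976 = 70776727/346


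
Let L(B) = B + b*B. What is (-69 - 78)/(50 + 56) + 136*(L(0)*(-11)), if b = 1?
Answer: -147/106 ≈ -1.3868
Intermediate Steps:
L(B) = 2*B (L(B) = B + 1*B = B + B = 2*B)
(-69 - 78)/(50 + 56) + 136*(L(0)*(-11)) = (-69 - 78)/(50 + 56) + 136*((2*0)*(-11)) = -147/106 + 136*(0*(-11)) = -147*1/106 + 136*0 = -147/106 + 0 = -147/106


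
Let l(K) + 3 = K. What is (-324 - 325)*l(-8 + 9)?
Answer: 1298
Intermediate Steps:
l(K) = -3 + K
(-324 - 325)*l(-8 + 9) = (-324 - 325)*(-3 + (-8 + 9)) = -649*(-3 + 1) = -649*(-2) = 1298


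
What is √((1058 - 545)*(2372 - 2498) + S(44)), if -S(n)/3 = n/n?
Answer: I*√64641 ≈ 254.25*I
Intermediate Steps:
S(n) = -3 (S(n) = -3*n/n = -3*1 = -3)
√((1058 - 545)*(2372 - 2498) + S(44)) = √((1058 - 545)*(2372 - 2498) - 3) = √(513*(-126) - 3) = √(-64638 - 3) = √(-64641) = I*√64641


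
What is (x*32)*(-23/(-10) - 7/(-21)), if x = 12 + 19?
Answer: 39184/15 ≈ 2612.3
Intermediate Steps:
x = 31
(x*32)*(-23/(-10) - 7/(-21)) = (31*32)*(-23/(-10) - 7/(-21)) = 992*(-23*(-1/10) - 7*(-1/21)) = 992*(23/10 + 1/3) = 992*(79/30) = 39184/15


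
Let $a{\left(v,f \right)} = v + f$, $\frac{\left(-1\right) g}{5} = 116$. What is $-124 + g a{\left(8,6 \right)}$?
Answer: $-8244$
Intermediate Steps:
$g = -580$ ($g = \left(-5\right) 116 = -580$)
$a{\left(v,f \right)} = f + v$
$-124 + g a{\left(8,6 \right)} = -124 - 580 \left(6 + 8\right) = -124 - 8120 = -8244$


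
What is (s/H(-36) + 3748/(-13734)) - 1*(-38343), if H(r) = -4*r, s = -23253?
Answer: 4195050073/109872 ≈ 38181.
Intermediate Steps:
(s/H(-36) + 3748/(-13734)) - 1*(-38343) = (-23253/((-4*(-36))) + 3748/(-13734)) - 1*(-38343) = (-23253/144 + 3748*(-1/13734)) + 38343 = (-23253*1/144 - 1874/6867) + 38343 = (-7751/48 - 1874/6867) + 38343 = -17772023/109872 + 38343 = 4195050073/109872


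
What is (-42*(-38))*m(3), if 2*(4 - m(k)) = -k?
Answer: 8778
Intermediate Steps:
m(k) = 4 + k/2 (m(k) = 4 - (-1)*k/2 = 4 + k/2)
(-42*(-38))*m(3) = (-42*(-38))*(4 + (½)*3) = 1596*(4 + 3/2) = 1596*(11/2) = 8778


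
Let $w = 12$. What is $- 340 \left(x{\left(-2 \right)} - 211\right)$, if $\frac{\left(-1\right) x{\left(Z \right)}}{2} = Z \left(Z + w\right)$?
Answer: $58140$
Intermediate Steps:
$x{\left(Z \right)} = - 2 Z \left(12 + Z\right)$ ($x{\left(Z \right)} = - 2 Z \left(Z + 12\right) = - 2 Z \left(12 + Z\right)$)
$- 340 \left(x{\left(-2 \right)} - 211\right) = - 340 \left(\left(-2\right) \left(-2\right) \left(12 - 2\right) - 211\right) = - 340 \left(\left(-2\right) \left(-2\right) 10 - 211\right) = - 340 \left(40 - 211\right) = \left(-340\right) \left(-171\right) = 58140$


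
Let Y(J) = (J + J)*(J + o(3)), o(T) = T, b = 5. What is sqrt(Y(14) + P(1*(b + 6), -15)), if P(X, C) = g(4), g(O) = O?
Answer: 4*sqrt(30) ≈ 21.909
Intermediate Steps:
P(X, C) = 4
Y(J) = 2*J*(3 + J) (Y(J) = (J + J)*(J + 3) = (2*J)*(3 + J) = 2*J*(3 + J))
sqrt(Y(14) + P(1*(b + 6), -15)) = sqrt(2*14*(3 + 14) + 4) = sqrt(2*14*17 + 4) = sqrt(476 + 4) = sqrt(480) = 4*sqrt(30)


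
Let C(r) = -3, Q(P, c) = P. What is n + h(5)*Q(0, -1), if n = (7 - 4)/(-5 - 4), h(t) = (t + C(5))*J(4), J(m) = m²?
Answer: -⅓ ≈ -0.33333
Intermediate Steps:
h(t) = -48 + 16*t (h(t) = (t - 3)*4² = (-3 + t)*16 = -48 + 16*t)
n = -⅓ (n = 3/(-9) = 3*(-⅑) = -⅓ ≈ -0.33333)
n + h(5)*Q(0, -1) = -⅓ + (-48 + 16*5)*0 = -⅓ + (-48 + 80)*0 = -⅓ + 32*0 = -⅓ + 0 = -⅓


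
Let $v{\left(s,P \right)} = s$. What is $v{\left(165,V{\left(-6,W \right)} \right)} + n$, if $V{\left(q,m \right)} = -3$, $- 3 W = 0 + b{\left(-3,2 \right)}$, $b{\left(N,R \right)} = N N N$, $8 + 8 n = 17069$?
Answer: $\frac{18381}{8} \approx 2297.6$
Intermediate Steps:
$n = \frac{17061}{8}$ ($n = -1 + \frac{1}{8} \cdot 17069 = -1 + \frac{17069}{8} = \frac{17061}{8} \approx 2132.6$)
$b{\left(N,R \right)} = N^{3}$ ($b{\left(N,R \right)} = N^{2} N = N^{3}$)
$W = 9$ ($W = - \frac{0 + \left(-3\right)^{3}}{3} = - \frac{0 - 27}{3} = \left(- \frac{1}{3}\right) \left(-27\right) = 9$)
$v{\left(165,V{\left(-6,W \right)} \right)} + n = 165 + \frac{17061}{8} = \frac{18381}{8}$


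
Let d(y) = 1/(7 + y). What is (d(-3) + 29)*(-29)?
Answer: -3393/4 ≈ -848.25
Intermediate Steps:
(d(-3) + 29)*(-29) = (1/(7 - 3) + 29)*(-29) = (1/4 + 29)*(-29) = (¼ + 29)*(-29) = (117/4)*(-29) = -3393/4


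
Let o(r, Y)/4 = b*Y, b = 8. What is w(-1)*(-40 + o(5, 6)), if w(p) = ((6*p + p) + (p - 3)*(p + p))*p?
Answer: -152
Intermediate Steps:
o(r, Y) = 32*Y (o(r, Y) = 4*(8*Y) = 32*Y)
w(p) = p*(7*p + 2*p*(-3 + p)) (w(p) = (7*p + (-3 + p)*(2*p))*p = (7*p + 2*p*(-3 + p))*p = p*(7*p + 2*p*(-3 + p)))
w(-1)*(-40 + o(5, 6)) = ((-1)**2*(1 + 2*(-1)))*(-40 + 32*6) = (1*(1 - 2))*(-40 + 192) = (1*(-1))*152 = -1*152 = -152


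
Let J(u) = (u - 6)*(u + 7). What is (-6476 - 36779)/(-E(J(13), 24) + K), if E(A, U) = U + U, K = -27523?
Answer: 43255/27571 ≈ 1.5689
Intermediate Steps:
J(u) = (-6 + u)*(7 + u)
E(A, U) = 2*U
(-6476 - 36779)/(-E(J(13), 24) + K) = (-6476 - 36779)/(-2*24 - 27523) = -43255/(-1*48 - 27523) = -43255/(-48 - 27523) = -43255/(-27571) = -43255*(-1/27571) = 43255/27571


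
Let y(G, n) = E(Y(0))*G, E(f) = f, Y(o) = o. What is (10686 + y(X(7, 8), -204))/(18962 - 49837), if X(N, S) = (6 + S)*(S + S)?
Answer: -822/2375 ≈ -0.34611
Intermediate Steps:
X(N, S) = 2*S*(6 + S) (X(N, S) = (6 + S)*(2*S) = 2*S*(6 + S))
y(G, n) = 0 (y(G, n) = 0*G = 0)
(10686 + y(X(7, 8), -204))/(18962 - 49837) = (10686 + 0)/(18962 - 49837) = 10686/(-30875) = 10686*(-1/30875) = -822/2375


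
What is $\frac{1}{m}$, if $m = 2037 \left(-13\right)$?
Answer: $- \frac{1}{26481} \approx -3.7763 \cdot 10^{-5}$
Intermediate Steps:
$m = -26481$
$\frac{1}{m} = \frac{1}{-26481} = - \frac{1}{26481}$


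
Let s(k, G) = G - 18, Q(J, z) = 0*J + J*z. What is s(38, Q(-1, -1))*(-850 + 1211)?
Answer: -6137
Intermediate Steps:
Q(J, z) = J*z (Q(J, z) = 0 + J*z = J*z)
s(k, G) = -18 + G
s(38, Q(-1, -1))*(-850 + 1211) = (-18 - 1*(-1))*(-850 + 1211) = (-18 + 1)*361 = -17*361 = -6137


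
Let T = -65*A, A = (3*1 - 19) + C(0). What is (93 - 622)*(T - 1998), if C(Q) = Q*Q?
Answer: 506782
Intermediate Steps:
C(Q) = Q²
A = -16 (A = (3*1 - 19) + 0² = (3 - 19) + 0 = -16 + 0 = -16)
T = 1040 (T = -65*(-16) = 1040)
(93 - 622)*(T - 1998) = (93 - 622)*(1040 - 1998) = -529*(-958) = 506782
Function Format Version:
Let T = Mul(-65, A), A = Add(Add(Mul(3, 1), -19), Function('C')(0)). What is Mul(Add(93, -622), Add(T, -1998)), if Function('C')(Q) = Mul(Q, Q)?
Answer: 506782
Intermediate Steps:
Function('C')(Q) = Pow(Q, 2)
A = -16 (A = Add(Add(Mul(3, 1), -19), Pow(0, 2)) = Add(Add(3, -19), 0) = Add(-16, 0) = -16)
T = 1040 (T = Mul(-65, -16) = 1040)
Mul(Add(93, -622), Add(T, -1998)) = Mul(Add(93, -622), Add(1040, -1998)) = Mul(-529, -958) = 506782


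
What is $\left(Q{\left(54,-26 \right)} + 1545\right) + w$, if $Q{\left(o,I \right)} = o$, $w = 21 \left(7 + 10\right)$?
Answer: $1956$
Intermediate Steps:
$w = 357$ ($w = 21 \cdot 17 = 357$)
$\left(Q{\left(54,-26 \right)} + 1545\right) + w = \left(54 + 1545\right) + 357 = 1599 + 357 = 1956$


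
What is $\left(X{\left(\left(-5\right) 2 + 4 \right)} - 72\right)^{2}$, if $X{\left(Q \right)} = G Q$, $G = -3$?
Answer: $2916$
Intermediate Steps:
$X{\left(Q \right)} = - 3 Q$
$\left(X{\left(\left(-5\right) 2 + 4 \right)} - 72\right)^{2} = \left(- 3 \left(\left(-5\right) 2 + 4\right) - 72\right)^{2} = \left(- 3 \left(-10 + 4\right) - 72\right)^{2} = \left(\left(-3\right) \left(-6\right) - 72\right)^{2} = \left(18 - 72\right)^{2} = \left(-54\right)^{2} = 2916$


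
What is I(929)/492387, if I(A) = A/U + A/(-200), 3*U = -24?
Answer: -12077/49238700 ≈ -0.00024527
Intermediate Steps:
U = -8 (U = (⅓)*(-24) = -8)
I(A) = -13*A/100 (I(A) = A/(-8) + A/(-200) = A*(-⅛) + A*(-1/200) = -A/8 - A/200 = -13*A/100)
I(929)/492387 = -13/100*929/492387 = -12077/100*1/492387 = -12077/49238700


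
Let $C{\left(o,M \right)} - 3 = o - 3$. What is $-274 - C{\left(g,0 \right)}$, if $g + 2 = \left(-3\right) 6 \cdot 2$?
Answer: $-236$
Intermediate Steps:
$g = -38$ ($g = -2 + \left(-3\right) 6 \cdot 2 = -2 - 36 = -38$)
$C{\left(o,M \right)} = o$ ($C{\left(o,M \right)} = 3 + \left(o - 3\right) = 3 + \left(-3 + o\right) = o$)
$-274 - C{\left(g,0 \right)} = -274 - -38 = -274 + 38 = -236$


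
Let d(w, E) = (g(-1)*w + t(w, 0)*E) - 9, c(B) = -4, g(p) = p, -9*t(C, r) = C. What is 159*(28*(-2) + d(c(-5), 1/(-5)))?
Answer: -145697/15 ≈ -9713.1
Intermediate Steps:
t(C, r) = -C/9
d(w, E) = -9 - w - E*w/9 (d(w, E) = (-w + (-w/9)*E) - 9 = (-w - E*w/9) - 9 = -9 - w - E*w/9)
159*(28*(-2) + d(c(-5), 1/(-5))) = 159*(28*(-2) + (-9 - 1*(-4) - 1/9*(-4)/(-5))) = 159*(-56 + (-9 + 4 - 1/9*(-1/5)*(-4))) = 159*(-56 + (-9 + 4 - 4/45)) = 159*(-56 - 229/45) = 159*(-2749/45) = -145697/15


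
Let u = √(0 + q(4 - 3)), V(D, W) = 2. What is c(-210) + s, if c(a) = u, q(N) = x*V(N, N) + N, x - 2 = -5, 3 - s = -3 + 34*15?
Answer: -504 + I*√5 ≈ -504.0 + 2.2361*I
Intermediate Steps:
s = -504 (s = 3 - (-3 + 34*15) = 3 - (-3 + 510) = 3 - 1*507 = 3 - 507 = -504)
x = -3 (x = 2 - 5 = -3)
q(N) = -6 + N (q(N) = -3*2 + N = -6 + N)
u = I*√5 (u = √(0 + (-6 + (4 - 3))) = √(0 + (-6 + 1)) = √(0 - 5) = √(-5) = I*√5 ≈ 2.2361*I)
c(a) = I*√5
c(-210) + s = I*√5 - 504 = -504 + I*√5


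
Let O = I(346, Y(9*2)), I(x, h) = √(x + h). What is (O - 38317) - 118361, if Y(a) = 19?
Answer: -156678 + √365 ≈ -1.5666e+5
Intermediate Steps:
I(x, h) = √(h + x)
O = √365 (O = √(19 + 346) = √365 ≈ 19.105)
(O - 38317) - 118361 = (√365 - 38317) - 118361 = (-38317 + √365) - 118361 = -156678 + √365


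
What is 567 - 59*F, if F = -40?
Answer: 2927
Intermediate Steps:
567 - 59*F = 567 - 59*(-40) = 567 + 2360 = 2927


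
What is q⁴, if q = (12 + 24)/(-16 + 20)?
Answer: 6561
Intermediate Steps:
q = 9 (q = 36/4 = 36*(¼) = 9)
q⁴ = 9⁴ = 6561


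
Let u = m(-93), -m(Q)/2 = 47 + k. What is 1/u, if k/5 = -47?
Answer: 1/376 ≈ 0.0026596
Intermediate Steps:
k = -235 (k = 5*(-47) = -235)
m(Q) = 376 (m(Q) = -2*(47 - 235) = -2*(-188) = 376)
u = 376
1/u = 1/376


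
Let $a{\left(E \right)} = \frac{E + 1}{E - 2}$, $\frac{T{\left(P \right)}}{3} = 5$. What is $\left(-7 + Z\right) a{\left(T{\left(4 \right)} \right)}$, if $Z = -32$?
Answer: $-48$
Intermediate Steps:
$T{\left(P \right)} = 15$ ($T{\left(P \right)} = 3 \cdot 5 = 15$)
$a{\left(E \right)} = \frac{1 + E}{-2 + E}$
$\left(-7 + Z\right) a{\left(T{\left(4 \right)} \right)} = \left(-7 - 32\right) \frac{1 + 15}{-2 + 15} = - 39 \cdot \frac{1}{13} \cdot 16 = \left(-39\right) \frac{16}{13} = -48$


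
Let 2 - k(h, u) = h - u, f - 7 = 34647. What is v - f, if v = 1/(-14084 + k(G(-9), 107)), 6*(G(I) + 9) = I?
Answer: -967851568/27929 ≈ -34654.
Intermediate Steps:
f = 34654 (f = 7 + 34647 = 34654)
G(I) = -9 + I/6
k(h, u) = 2 + u - h (k(h, u) = 2 - (h - u) = 2 + (u - h) = 2 + u - h)
v = -2/27929 (v = 1/(-14084 + (2 + 107 - (-9 + (1/6)*(-9)))) = 1/(-14084 + (2 + 107 - (-9 - 3/2))) = 1/(-14084 + (2 + 107 - 1*(-21/2))) = 1/(-14084 + (2 + 107 + 21/2)) = 1/(-14084 + 239/2) = 1/(-27929/2) = -2/27929 ≈ -7.1610e-5)
v - f = -2/27929 - 1*34654 = -2/27929 - 34654 = -967851568/27929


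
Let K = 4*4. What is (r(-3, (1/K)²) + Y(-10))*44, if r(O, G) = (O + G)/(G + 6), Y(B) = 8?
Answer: 507276/1537 ≈ 330.04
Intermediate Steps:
K = 16
r(O, G) = (G + O)/(6 + G)
(r(-3, (1/K)²) + Y(-10))*44 = (((1/16)² - 3)/(6 + (1/16)²) + 8)*44 = ((1/256 - 3)/(6 + 1/256) + 8)*44 = (-767/256/(1537/256) + 8)*44 = ((256/1537)*(-767/256) + 8)*44 = (-767/1537 + 8)*44 = (11529/1537)*44 = 507276/1537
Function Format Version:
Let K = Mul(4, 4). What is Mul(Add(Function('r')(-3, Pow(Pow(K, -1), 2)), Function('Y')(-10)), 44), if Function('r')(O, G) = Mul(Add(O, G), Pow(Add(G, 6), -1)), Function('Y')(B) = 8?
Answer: Rational(507276, 1537) ≈ 330.04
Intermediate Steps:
K = 16
Function('r')(O, G) = Mul(Pow(Add(6, G), -1), Add(G, O)) (Function('r')(O, G) = Mul(Add(G, O), Pow(Add(6, G), -1)) = Mul(Pow(Add(6, G), -1), Add(G, O)))
Mul(Add(Function('r')(-3, Pow(Pow(K, -1), 2)), Function('Y')(-10)), 44) = Mul(Add(Mul(Pow(Add(6, Pow(Pow(16, -1), 2)), -1), Add(Pow(Pow(16, -1), 2), -3)), 8), 44) = Mul(Add(Mul(Pow(Add(6, Pow(Rational(1, 16), 2)), -1), Add(Pow(Rational(1, 16), 2), -3)), 8), 44) = Mul(Add(Mul(Pow(Add(6, Rational(1, 256)), -1), Add(Rational(1, 256), -3)), 8), 44) = Mul(Add(Mul(Pow(Rational(1537, 256), -1), Rational(-767, 256)), 8), 44) = Mul(Add(Mul(Rational(256, 1537), Rational(-767, 256)), 8), 44) = Mul(Add(Rational(-767, 1537), 8), 44) = Mul(Rational(11529, 1537), 44) = Rational(507276, 1537)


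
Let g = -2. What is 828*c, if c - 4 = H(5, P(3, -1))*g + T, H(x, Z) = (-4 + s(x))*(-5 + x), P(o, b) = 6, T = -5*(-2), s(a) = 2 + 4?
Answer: 11592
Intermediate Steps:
s(a) = 6
T = 10
H(x, Z) = -10 + 2*x (H(x, Z) = (-4 + 6)*(-5 + x) = 2*(-5 + x) = -10 + 2*x)
c = 14 (c = 4 + ((-10 + 2*5)*(-2) + 10) = 4 + ((-10 + 10)*(-2) + 10) = 4 + (0*(-2) + 10) = 4 + (0 + 10) = 4 + 10 = 14)
828*c = 828*14 = 11592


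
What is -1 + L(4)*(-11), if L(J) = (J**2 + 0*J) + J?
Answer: -221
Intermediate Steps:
L(J) = J + J**2 (L(J) = (J**2 + 0) + J = J**2 + J = J + J**2)
-1 + L(4)*(-11) = -1 + (4*(1 + 4))*(-11) = -1 + (4*5)*(-11) = -1 + 20*(-11) = -1 - 220 = -221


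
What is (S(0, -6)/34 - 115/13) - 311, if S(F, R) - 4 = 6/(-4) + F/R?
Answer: -282679/884 ≈ -319.77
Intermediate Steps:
S(F, R) = 5/2 + F/R (S(F, R) = 4 + (6/(-4) + F/R) = 4 + (6*(-¼) + F/R) = 4 + (-3/2 + F/R) = 5/2 + F/R)
(S(0, -6)/34 - 115/13) - 311 = ((5/2 + 0/(-6))/34 - 115/13) - 311 = ((5/2 + 0*(-⅙))*(1/34) - 115*1/13) - 311 = ((5/2 + 0)*(1/34) - 115/13) - 311 = ((5/2)*(1/34) - 115/13) - 311 = (5/68 - 115/13) - 311 = -7755/884 - 311 = -282679/884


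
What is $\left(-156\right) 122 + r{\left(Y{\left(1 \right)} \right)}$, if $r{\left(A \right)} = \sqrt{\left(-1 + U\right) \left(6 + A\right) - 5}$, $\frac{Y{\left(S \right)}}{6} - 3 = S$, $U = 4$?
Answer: $-19032 + \sqrt{85} \approx -19023.0$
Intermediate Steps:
$Y{\left(S \right)} = 18 + 6 S$
$r{\left(A \right)} = \sqrt{13 + 3 A}$ ($r{\left(A \right)} = \sqrt{\left(-1 + 4\right) \left(6 + A\right) - 5} = \sqrt{3 \left(6 + A\right) - 5} = \sqrt{\left(18 + 3 A\right) - 5} = \sqrt{13 + 3 A}$)
$\left(-156\right) 122 + r{\left(Y{\left(1 \right)} \right)} = \left(-156\right) 122 + \sqrt{13 + 3 \left(18 + 6 \cdot 1\right)} = -19032 + \sqrt{13 + 3 \left(18 + 6\right)} = -19032 + \sqrt{13 + 3 \cdot 24} = -19032 + \sqrt{13 + 72} = -19032 + \sqrt{85}$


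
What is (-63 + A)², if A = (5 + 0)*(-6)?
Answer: 8649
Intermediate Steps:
A = -30 (A = 5*(-6) = -30)
(-63 + A)² = (-63 - 30)² = (-93)² = 8649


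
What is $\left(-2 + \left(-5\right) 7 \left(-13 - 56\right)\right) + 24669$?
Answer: $27082$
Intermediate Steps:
$\left(-2 + \left(-5\right) 7 \left(-13 - 56\right)\right) + 24669 = \left(-2 - -2415\right) + 24669 = \left(-2 + 2415\right) + 24669 = 2413 + 24669 = 27082$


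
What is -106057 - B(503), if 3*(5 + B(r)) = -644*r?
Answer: 5776/3 ≈ 1925.3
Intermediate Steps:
B(r) = -5 - 644*r/3 (B(r) = -5 + (-644*r)/3 = -5 - 644*r/3)
-106057 - B(503) = -106057 - (-5 - 644/3*503) = -106057 - (-5 - 323932/3) = -106057 - 1*(-323947/3) = -106057 + 323947/3 = 5776/3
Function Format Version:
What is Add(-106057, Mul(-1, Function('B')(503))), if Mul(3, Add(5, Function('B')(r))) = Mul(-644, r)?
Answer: Rational(5776, 3) ≈ 1925.3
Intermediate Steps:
Function('B')(r) = Add(-5, Mul(Rational(-644, 3), r)) (Function('B')(r) = Add(-5, Mul(Rational(1, 3), Mul(-644, r))) = Add(-5, Mul(Rational(-644, 3), r)))
Add(-106057, Mul(-1, Function('B')(503))) = Add(-106057, Mul(-1, Add(-5, Mul(Rational(-644, 3), 503)))) = Add(-106057, Mul(-1, Add(-5, Rational(-323932, 3)))) = Add(-106057, Mul(-1, Rational(-323947, 3))) = Add(-106057, Rational(323947, 3)) = Rational(5776, 3)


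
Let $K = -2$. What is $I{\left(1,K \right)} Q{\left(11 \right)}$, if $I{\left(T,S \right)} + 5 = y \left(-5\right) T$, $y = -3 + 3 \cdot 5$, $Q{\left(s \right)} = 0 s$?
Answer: $0$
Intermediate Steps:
$Q{\left(s \right)} = 0$
$y = 12$ ($y = -3 + 15 = 12$)
$I{\left(T,S \right)} = -5 - 60 T$ ($I{\left(T,S \right)} = -5 + 12 \left(-5\right) T = -5 - 60 T$)
$I{\left(1,K \right)} Q{\left(11 \right)} = \left(-5 - 60\right) 0 = \left(-65\right) 0 = 0$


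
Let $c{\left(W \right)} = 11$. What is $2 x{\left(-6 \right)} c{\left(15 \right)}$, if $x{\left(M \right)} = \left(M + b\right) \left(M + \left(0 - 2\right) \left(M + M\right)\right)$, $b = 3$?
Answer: $-1188$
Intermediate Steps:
$x{\left(M \right)} = - 3 M \left(3 + M\right)$ ($x{\left(M \right)} = \left(M + 3\right) \left(M + \left(0 - 2\right) \left(M + M\right)\right) = \left(3 + M\right) \left(M - 2 \cdot 2 M\right) = \left(3 + M\right) \left(M - 4 M\right) = \left(3 + M\right) \left(- 3 M\right) = - 3 M \left(3 + M\right)$)
$2 x{\left(-6 \right)} c{\left(15 \right)} = 2 \left(\left(-3\right) \left(-6\right) \left(3 - 6\right)\right) 11 = 2 \left(\left(-3\right) \left(-6\right) \left(-3\right)\right) 11 = 2 \left(-54\right) 11 = \left(-108\right) 11 = -1188$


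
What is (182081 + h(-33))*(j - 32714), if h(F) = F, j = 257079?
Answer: 40845199520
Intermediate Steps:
(182081 + h(-33))*(j - 32714) = (182081 - 33)*(257079 - 32714) = 182048*224365 = 40845199520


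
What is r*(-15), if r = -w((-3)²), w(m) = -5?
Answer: -75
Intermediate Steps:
r = 5 (r = -1*(-5) = 5)
r*(-15) = 5*(-15) = -75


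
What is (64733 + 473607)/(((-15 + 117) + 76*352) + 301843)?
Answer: 538340/328697 ≈ 1.6378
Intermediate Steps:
(64733 + 473607)/(((-15 + 117) + 76*352) + 301843) = 538340/((102 + 26752) + 301843) = 538340/(26854 + 301843) = 538340/328697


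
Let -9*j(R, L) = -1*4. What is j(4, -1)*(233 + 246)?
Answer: 1916/9 ≈ 212.89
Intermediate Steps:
j(R, L) = 4/9 (j(R, L) = -(-1)*4/9 = -⅑*(-4) = 4/9)
j(4, -1)*(233 + 246) = 4*(233 + 246)/9 = (4/9)*479 = 1916/9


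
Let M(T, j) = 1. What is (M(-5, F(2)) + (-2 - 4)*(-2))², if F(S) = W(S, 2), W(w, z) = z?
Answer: 169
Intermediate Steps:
F(S) = 2
(M(-5, F(2)) + (-2 - 4)*(-2))² = (1 + (-2 - 4)*(-2))² = (1 - 6*(-2))² = (1 + 12)² = 13² = 169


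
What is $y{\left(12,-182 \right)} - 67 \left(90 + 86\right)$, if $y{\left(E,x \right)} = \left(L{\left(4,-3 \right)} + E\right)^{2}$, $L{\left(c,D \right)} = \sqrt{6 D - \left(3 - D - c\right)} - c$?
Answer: $-11748 + 32 i \sqrt{5} \approx -11748.0 + 71.554 i$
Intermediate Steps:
$L{\left(c,D \right)} = \sqrt{-3 + c + 7 D} - c$ ($L{\left(c,D \right)} = \sqrt{6 D - \left(3 - D - c\right)} - c = \sqrt{6 D + \left(-3 + D + c\right)} - c = \sqrt{-3 + c + 7 D} - c$)
$y{\left(E,x \right)} = \left(-4 + E + 2 i \sqrt{5}\right)^{2}$ ($y{\left(E,x \right)} = \left(\left(\sqrt{-3 + 4 + 7 \left(-3\right)} - 4\right) + E\right)^{2} = \left(\left(\sqrt{-3 + 4 - 21} - 4\right) + E\right)^{2} = \left(\left(\sqrt{-20} - 4\right) + E\right)^{2} = \left(\left(2 i \sqrt{5} - 4\right) + E\right)^{2} = \left(\left(-4 + 2 i \sqrt{5}\right) + E\right)^{2} = \left(-4 + E + 2 i \sqrt{5}\right)^{2}$)
$y{\left(12,-182 \right)} - 67 \left(90 + 86\right) = \left(-4 + 12 + 2 i \sqrt{5}\right)^{2} - 67 \left(90 + 86\right) = \left(8 + 2 i \sqrt{5}\right)^{2} - 67 \cdot 176 = \left(8 + 2 i \sqrt{5}\right)^{2} - 11792 = -11792 + \left(8 + 2 i \sqrt{5}\right)^{2}$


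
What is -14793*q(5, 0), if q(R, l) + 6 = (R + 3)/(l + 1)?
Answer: -29586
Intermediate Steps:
q(R, l) = -6 + (3 + R)/(1 + l) (q(R, l) = -6 + (R + 3)/(l + 1) = -6 + (3 + R)/(1 + l))
-14793*q(5, 0) = -14793*(-3 + 5 - 6*0)/(1 + 0) = -14793*(-3 + 5 + 0)/1 = -14793*2 = -29586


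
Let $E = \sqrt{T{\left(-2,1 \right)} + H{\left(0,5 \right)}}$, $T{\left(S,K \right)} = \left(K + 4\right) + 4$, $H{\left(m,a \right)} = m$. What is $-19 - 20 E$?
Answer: $-79$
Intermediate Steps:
$T{\left(S,K \right)} = 8 + K$ ($T{\left(S,K \right)} = \left(4 + K\right) + 4 = 8 + K$)
$E = 3$ ($E = \sqrt{\left(8 + 1\right) + 0} = \sqrt{9 + 0} = \sqrt{9} = 3$)
$-19 - 20 E = -19 - 60 = -79$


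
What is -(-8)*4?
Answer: 32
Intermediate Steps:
-(-8)*4 = -2*(-16) = 32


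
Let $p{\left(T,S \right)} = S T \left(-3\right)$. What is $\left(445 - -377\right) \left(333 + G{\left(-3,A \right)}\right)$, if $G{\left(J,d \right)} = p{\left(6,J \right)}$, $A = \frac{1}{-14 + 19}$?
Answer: $318114$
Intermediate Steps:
$p{\left(T,S \right)} = - 3 S T$
$A = \frac{1}{5} \approx 0.2$
$G{\left(J,d \right)} = - 18 J$ ($G{\left(J,d \right)} = \left(-3\right) J 6 = - 18 J$)
$\left(445 - -377\right) \left(333 + G{\left(-3,A \right)}\right) = \left(445 - -377\right) \left(333 - -54\right) = \left(445 + 377\right) \left(333 + 54\right) = 822 \cdot 387 = 318114$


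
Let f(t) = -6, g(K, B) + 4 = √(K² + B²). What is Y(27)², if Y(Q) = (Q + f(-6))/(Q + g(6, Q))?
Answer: 285327/27848 - 30429*√85/27848 ≈ 0.17184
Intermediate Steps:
g(K, B) = -4 + √(B² + K²) (g(K, B) = -4 + √(K² + B²) = -4 + √(B² + K²))
Y(Q) = (-6 + Q)/(-4 + Q + √(36 + Q²)) (Y(Q) = (Q - 6)/(Q + (-4 + √(Q² + 6²))) = (-6 + Q)/(Q + (-4 + √(Q² + 36))) = (-6 + Q)/(Q + (-4 + √(36 + Q²))) = (-6 + Q)/(-4 + Q + √(36 + Q²)))
Y(27)² = ((-6 + 27)/(-4 + 27 + √(36 + 27²)))² = (21/(-4 + 27 + √(36 + 729)))² = (21/(-4 + 27 + √765))² = (21/(-4 + 27 + 3*√85))² = (21/(23 + 3*√85))² = 441/(23 + 3*√85)²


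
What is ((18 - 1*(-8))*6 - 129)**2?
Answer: 729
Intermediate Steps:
((18 - 1*(-8))*6 - 129)**2 = ((18 + 8)*6 - 129)**2 = (26*6 - 129)**2 = (156 - 129)**2 = 27**2 = 729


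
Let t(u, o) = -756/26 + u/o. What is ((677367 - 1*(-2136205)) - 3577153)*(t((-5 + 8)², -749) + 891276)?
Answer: -72817695212643/107 ≈ -6.8054e+11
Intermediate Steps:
t(u, o) = -378/13 + u/o (t(u, o) = -756*1/26 + u/o = -378/13 + u/o)
((677367 - 1*(-2136205)) - 3577153)*(t((-5 + 8)², -749) + 891276) = ((677367 - 1*(-2136205)) - 3577153)*((-378/13 + (-5 + 8)²/(-749)) + 891276) = ((677367 + 2136205) - 3577153)*((-378/13 + 3²*(-1/749)) + 891276) = (2813572 - 3577153)*((-378/13 + 9*(-1/749)) + 891276) = -763581*((-378/13 - 9/749) + 891276) = -763581*(-283239/9737 + 891276) = -763581*8678071173/9737 = -72817695212643/107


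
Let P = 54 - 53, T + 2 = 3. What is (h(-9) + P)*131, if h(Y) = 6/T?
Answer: 917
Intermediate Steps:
T = 1 (T = -2 + 3 = 1)
h(Y) = 6 (h(Y) = 6/1 = 6*1 = 6)
P = 1
(h(-9) + P)*131 = (6 + 1)*131 = 7*131 = 917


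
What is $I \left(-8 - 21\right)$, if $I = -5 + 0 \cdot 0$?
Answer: $145$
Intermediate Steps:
$I = -5$ ($I = -5 + 0 = -5$)
$I \left(-8 - 21\right) = - 5 \left(-8 - 21\right) = \left(-5\right) \left(-29\right) = 145$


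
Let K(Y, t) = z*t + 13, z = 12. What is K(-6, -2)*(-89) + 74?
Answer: 1053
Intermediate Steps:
K(Y, t) = 13 + 12*t (K(Y, t) = 12*t + 13 = 13 + 12*t)
K(-6, -2)*(-89) + 74 = (13 + 12*(-2))*(-89) + 74 = (13 - 24)*(-89) + 74 = -11*(-89) + 74 = 979 + 74 = 1053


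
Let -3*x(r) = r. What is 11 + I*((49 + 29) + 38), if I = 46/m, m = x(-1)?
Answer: 16019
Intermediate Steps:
x(r) = -r/3
m = ⅓ (m = -⅓*(-1) = ⅓ ≈ 0.33333)
I = 138 (I = 46/(⅓) = 46*3 = 138)
11 + I*((49 + 29) + 38) = 11 + 138*((49 + 29) + 38) = 11 + 138*(78 + 38) = 11 + 138*116 = 11 + 16008 = 16019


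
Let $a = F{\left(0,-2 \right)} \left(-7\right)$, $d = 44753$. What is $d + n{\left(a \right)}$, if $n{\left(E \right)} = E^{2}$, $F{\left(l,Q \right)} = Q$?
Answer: $44949$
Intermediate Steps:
$a = 14$ ($a = \left(-2\right) \left(-7\right) = 14$)
$d + n{\left(a \right)} = 44753 + 14^{2} = 44753 + 196 = 44949$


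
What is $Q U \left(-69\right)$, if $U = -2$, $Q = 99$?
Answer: $13662$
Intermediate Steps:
$Q U \left(-69\right) = 99 \left(-2\right) \left(-69\right) = \left(-198\right) \left(-69\right) = 13662$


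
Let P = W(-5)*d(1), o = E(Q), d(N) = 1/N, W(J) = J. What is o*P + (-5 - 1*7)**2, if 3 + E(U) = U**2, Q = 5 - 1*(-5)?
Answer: -341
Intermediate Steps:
Q = 10 (Q = 5 + 5 = 10)
E(U) = -3 + U**2
o = 97 (o = -3 + 10**2 = -3 + 100 = 97)
P = -5 (P = -5/1 = -5*1 = -5)
o*P + (-5 - 1*7)**2 = 97*(-5) + (-5 - 1*7)**2 = -485 + (-5 - 7)**2 = -485 + (-12)**2 = -485 + 144 = -341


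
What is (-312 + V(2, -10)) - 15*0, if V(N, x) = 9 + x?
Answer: -313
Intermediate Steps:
(-312 + V(2, -10)) - 15*0 = (-312 + (9 - 10)) - 15*0 = (-312 - 1) + 0 = -313 + 0 = -313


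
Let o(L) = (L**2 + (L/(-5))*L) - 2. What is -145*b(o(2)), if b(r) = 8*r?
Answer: -1392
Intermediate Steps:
o(L) = -2 + 4*L**2/5 (o(L) = (L**2 + (L*(-1/5))*L) - 2 = (L**2 + (-L/5)*L) - 2 = (L**2 - L**2/5) - 2 = 4*L**2/5 - 2 = -2 + 4*L**2/5)
-145*b(o(2)) = -1160*(-2 + (4/5)*2**2) = -1160*(-2 + (4/5)*4) = -1160*(-2 + 16/5) = -1160*6/5 = -145*48/5 = -1392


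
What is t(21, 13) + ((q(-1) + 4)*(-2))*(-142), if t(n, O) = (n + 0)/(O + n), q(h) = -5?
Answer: -9635/34 ≈ -283.38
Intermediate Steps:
t(n, O) = n/(O + n)
t(21, 13) + ((q(-1) + 4)*(-2))*(-142) = 21/(13 + 21) + ((-5 + 4)*(-2))*(-142) = 21/34 - 1*(-2)*(-142) = 21*(1/34) + 2*(-142) = 21/34 - 284 = -9635/34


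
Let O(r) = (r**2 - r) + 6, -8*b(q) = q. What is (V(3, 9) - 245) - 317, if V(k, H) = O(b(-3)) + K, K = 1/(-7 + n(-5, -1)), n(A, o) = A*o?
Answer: -35631/64 ≈ -556.73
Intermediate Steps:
b(q) = -q/8
O(r) = 6 + r**2 - r
K = -1/2 (K = 1/(-7 - 5*(-1)) = 1/(-7 + 5) = 1/(-2) = -1/2 ≈ -0.50000)
V(k, H) = 337/64 (V(k, H) = (6 + (-1/8*(-3))**2 - (-1)*(-3)/8) - 1/2 = (6 + (3/8)**2 - 1*3/8) - 1/2 = (6 + 9/64 - 3/8) - 1/2 = 369/64 - 1/2 = 337/64)
(V(3, 9) - 245) - 317 = (337/64 - 245) - 317 = -15343/64 - 317 = -35631/64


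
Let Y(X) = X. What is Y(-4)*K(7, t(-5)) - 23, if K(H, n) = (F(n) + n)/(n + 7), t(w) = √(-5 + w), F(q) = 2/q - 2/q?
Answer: (-27*√10 + 161*I)/(√10 - 7*I) ≈ -23.678 - 1.5007*I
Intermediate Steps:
F(q) = 0
K(H, n) = n/(7 + n) (K(H, n) = (0 + n)/(n + 7) = n/(7 + n))
Y(-4)*K(7, t(-5)) - 23 = -4*√(-5 - 5)/(7 + √(-5 - 5)) - 23 = -4*√(-10)/(7 + √(-10)) - 23 = -4*I*√10/(7 + I*√10) - 23 = -23 - 4*I*√10/(7 + I*√10)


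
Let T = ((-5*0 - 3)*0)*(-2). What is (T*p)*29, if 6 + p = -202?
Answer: 0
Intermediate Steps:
T = 0 (T = ((0 - 3)*0)*(-2) = -3*0*(-2) = 0*(-2) = 0)
p = -208 (p = -6 - 202 = -208)
(T*p)*29 = (0*(-208))*29 = 0*29 = 0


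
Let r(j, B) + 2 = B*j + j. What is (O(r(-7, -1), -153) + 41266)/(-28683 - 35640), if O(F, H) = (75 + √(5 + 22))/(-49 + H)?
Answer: -8335657/12993246 + √3/4331082 ≈ -0.64154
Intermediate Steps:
r(j, B) = -2 + j + B*j (r(j, B) = -2 + (B*j + j) = -2 + (j + B*j) = -2 + j + B*j)
O(F, H) = (75 + 3*√3)/(-49 + H) (O(F, H) = (75 + √27)/(-49 + H) = (75 + 3*√3)/(-49 + H))
(O(r(-7, -1), -153) + 41266)/(-28683 - 35640) = (3*(25 + √3)/(-49 - 153) + 41266)/(-28683 - 35640) = (3*(25 + √3)/(-202) + 41266)/(-64323) = (3*(-1/202)*(25 + √3) + 41266)*(-1/64323) = ((-75/202 - 3*√3/202) + 41266)*(-1/64323) = (8335657/202 - 3*√3/202)*(-1/64323) = -8335657/12993246 + √3/4331082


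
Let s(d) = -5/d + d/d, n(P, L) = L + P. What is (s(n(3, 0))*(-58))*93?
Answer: 3596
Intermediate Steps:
s(d) = 1 - 5/d (s(d) = -5/d + 1 = 1 - 5/d)
(s(n(3, 0))*(-58))*93 = (((-5 + (0 + 3))/(0 + 3))*(-58))*93 = (((-5 + 3)/3)*(-58))*93 = (((⅓)*(-2))*(-58))*93 = -⅔*(-58)*93 = (116/3)*93 = 3596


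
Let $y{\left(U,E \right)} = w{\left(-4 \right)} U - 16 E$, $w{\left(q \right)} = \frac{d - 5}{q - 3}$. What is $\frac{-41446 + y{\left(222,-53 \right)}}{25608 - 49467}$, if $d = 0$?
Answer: $\frac{283076}{167013} \approx 1.6949$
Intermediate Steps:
$w{\left(q \right)} = - \frac{5}{-3 + q}$ ($w{\left(q \right)} = \frac{0 - 5}{q - 3} = - \frac{5}{-3 + q}$)
$y{\left(U,E \right)} = - 16 E + \frac{5 U}{7}$ ($y{\left(U,E \right)} = - \frac{5}{-3 - 4} U - 16 E = - \frac{5}{-7} U - 16 E = \left(-5\right) \left(- \frac{1}{7}\right) U - 16 E = \frac{5 U}{7} - 16 E = - 16 E + \frac{5 U}{7}$)
$\frac{-41446 + y{\left(222,-53 \right)}}{25608 - 49467} = \frac{-41446 + \left(\left(-16\right) \left(-53\right) + \frac{5}{7} \cdot 222\right)}{25608 - 49467} = \frac{-41446 + \left(848 + \frac{1110}{7}\right)}{-23859} = \left(-41446 + \frac{7046}{7}\right) \left(- \frac{1}{23859}\right) = \left(- \frac{283076}{7}\right) \left(- \frac{1}{23859}\right) = \frac{283076}{167013}$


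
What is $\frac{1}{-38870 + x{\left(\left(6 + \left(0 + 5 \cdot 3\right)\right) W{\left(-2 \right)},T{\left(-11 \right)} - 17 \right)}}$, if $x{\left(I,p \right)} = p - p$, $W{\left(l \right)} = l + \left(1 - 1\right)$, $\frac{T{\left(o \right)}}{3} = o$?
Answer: $- \frac{1}{38870} \approx -2.5727 \cdot 10^{-5}$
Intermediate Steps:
$T{\left(o \right)} = 3 o$
$W{\left(l \right)} = l$ ($W{\left(l \right)} = l + 0 = l$)
$x{\left(I,p \right)} = 0$
$\frac{1}{-38870 + x{\left(\left(6 + \left(0 + 5 \cdot 3\right)\right) W{\left(-2 \right)},T{\left(-11 \right)} - 17 \right)}} = \frac{1}{-38870 + 0} = \frac{1}{-38870} = - \frac{1}{38870}$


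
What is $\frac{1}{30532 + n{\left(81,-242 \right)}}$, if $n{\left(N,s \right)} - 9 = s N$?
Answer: $\frac{1}{10939} \approx 9.1416 \cdot 10^{-5}$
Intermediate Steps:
$n{\left(N,s \right)} = 9 + N s$ ($n{\left(N,s \right)} = 9 + s N = 9 + N s$)
$\frac{1}{30532 + n{\left(81,-242 \right)}} = \frac{1}{30532 + \left(9 + 81 \left(-242\right)\right)} = \frac{1}{30532 + \left(9 - 19602\right)} = \frac{1}{30532 - 19593} = \frac{1}{10939}$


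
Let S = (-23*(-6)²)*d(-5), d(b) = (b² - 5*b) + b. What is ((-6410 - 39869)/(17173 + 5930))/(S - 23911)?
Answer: 46279/1413233613 ≈ 3.2747e-5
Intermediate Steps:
d(b) = b² - 4*b
S = -37260 (S = (-23*(-6)²)*(-5*(-4 - 5)) = (-23*36)*(-5*(-9)) = -828*45 = -37260)
((-6410 - 39869)/(17173 + 5930))/(S - 23911) = ((-6410 - 39869)/(17173 + 5930))/(-37260 - 23911) = -46279/23103/(-61171) = -46279*1/23103*(-1/61171) = -46279/23103*(-1/61171) = 46279/1413233613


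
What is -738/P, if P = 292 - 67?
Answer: -82/25 ≈ -3.2800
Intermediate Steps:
P = 225
-738/P = -738/225 = -738*1/225 = -82/25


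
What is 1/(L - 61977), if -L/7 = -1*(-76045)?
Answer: -1/594292 ≈ -1.6827e-6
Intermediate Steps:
L = -532315 (L = -(-7)*(-76045) = -7*76045 = -532315)
1/(L - 61977) = 1/(-532315 - 61977) = 1/(-594292) = -1/594292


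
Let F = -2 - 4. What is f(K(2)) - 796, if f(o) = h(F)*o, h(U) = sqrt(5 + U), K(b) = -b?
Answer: -796 - 2*I ≈ -796.0 - 2.0*I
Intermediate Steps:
F = -6
f(o) = I*o (f(o) = sqrt(5 - 6)*o = sqrt(-1)*o = I*o)
f(K(2)) - 796 = I*(-1*2) - 796 = I*(-2) - 796 = -2*I - 796 = -796 - 2*I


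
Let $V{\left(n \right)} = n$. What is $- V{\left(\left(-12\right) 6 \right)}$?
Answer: $72$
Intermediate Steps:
$- V{\left(\left(-12\right) 6 \right)} = - \left(-12\right) 6 = \left(-1\right) \left(-72\right) = 72$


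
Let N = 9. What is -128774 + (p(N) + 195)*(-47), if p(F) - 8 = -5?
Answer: -138080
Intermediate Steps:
p(F) = 3 (p(F) = 8 - 5 = 3)
-128774 + (p(N) + 195)*(-47) = -128774 + (3 + 195)*(-47) = -128774 + 198*(-47) = -128774 - 9306 = -138080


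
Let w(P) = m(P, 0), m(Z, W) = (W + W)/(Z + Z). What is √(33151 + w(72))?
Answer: √33151 ≈ 182.07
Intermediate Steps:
m(Z, W) = W/Z (m(Z, W) = (2*W)/((2*Z)) = (2*W)*(1/(2*Z)) = W/Z)
w(P) = 0 (w(P) = 0/P = 0)
√(33151 + w(72)) = √(33151 + 0) = √33151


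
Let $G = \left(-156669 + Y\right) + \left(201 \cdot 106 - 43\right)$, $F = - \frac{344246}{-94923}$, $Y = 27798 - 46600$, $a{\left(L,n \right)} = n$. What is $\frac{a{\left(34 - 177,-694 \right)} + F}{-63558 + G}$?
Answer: $\frac{32766158}{10335501009} \approx 0.0031703$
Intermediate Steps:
$Y = -18802$
$F = \frac{344246}{94923}$ ($F = \left(-344246\right) \left(- \frac{1}{94923}\right) = \frac{344246}{94923} \approx 3.6266$)
$G = -154208$ ($G = \left(-156669 - 18802\right) + \left(201 \cdot 106 - 43\right) = -175471 + \left(21306 - 43\right) = -175471 + 21263 = -154208$)
$\frac{a{\left(34 - 177,-694 \right)} + F}{-63558 + G} = \frac{-694 + \frac{344246}{94923}}{-63558 - 154208} = - \frac{65532316}{94923 \left(-217766\right)} = \left(- \frac{65532316}{94923}\right) \left(- \frac{1}{217766}\right) = \frac{32766158}{10335501009}$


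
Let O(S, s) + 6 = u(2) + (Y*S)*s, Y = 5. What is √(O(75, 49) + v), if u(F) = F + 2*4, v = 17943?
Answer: √36322 ≈ 190.58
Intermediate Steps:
u(F) = 8 + F (u(F) = F + 8 = 8 + F)
O(S, s) = 4 + 5*S*s (O(S, s) = -6 + ((8 + 2) + (5*S)*s) = -6 + (10 + 5*S*s) = 4 + 5*S*s)
√(O(75, 49) + v) = √((4 + 5*75*49) + 17943) = √((4 + 18375) + 17943) = √(18379 + 17943) = √36322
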